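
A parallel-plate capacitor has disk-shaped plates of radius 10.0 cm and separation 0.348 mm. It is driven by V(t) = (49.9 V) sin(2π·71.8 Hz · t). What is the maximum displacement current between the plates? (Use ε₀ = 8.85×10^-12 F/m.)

The displacement current equals the conduction current C dV/dt, which peaks at C V₀ ω.
With C = ε₀A/d = (8.85×10^-12)(0.03142)/(3.48×10^-4) = 7.990×10^-10 F and ω = 2πf = 451.1 rad/s, I_d,max = (7.990×10^-10)(49.9)(451.1) = 1.80×10^-5 A.

1.80×10^-5 A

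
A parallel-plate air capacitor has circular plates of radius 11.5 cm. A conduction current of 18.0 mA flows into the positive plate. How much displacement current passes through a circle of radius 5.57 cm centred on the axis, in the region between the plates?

By continuity the displacement current in the gap matches the conduction current: I_d = 0.0180 A.
The field is uniform, so I_d,enc = I_d (r/R)² = (0.0180)(5.57/11.5)² = 4.22×10^-3 A.

4.22×10^-3 A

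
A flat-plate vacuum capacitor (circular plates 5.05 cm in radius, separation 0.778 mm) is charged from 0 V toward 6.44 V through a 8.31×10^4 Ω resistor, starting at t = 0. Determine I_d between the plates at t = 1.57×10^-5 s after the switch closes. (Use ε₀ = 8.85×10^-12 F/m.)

9.75×10^-6 A

C = ε₀A/d = (8.85×10^-12)(8.012×10^-3)/(7.78×10^-4) = 9.114×10^-11 F, so τ = RC = 7.574×10^-6 s.
The conduction current is I(t) = (V₀/R) e^(−t/τ), and the displacement current between the plates equals it.
t/τ = 2.073; I_d = (6.44/8.31×10^4) · e^(−2.073) = (7.750×10^-5)(0.1258) = 9.75×10^-6 A.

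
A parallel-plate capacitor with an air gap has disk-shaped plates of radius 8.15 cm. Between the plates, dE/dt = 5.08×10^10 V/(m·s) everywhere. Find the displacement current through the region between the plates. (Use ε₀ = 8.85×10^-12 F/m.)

9.38×10^-3 A

I_d = ε₀ A (dE/dt) = (8.85×10^-12)(0.02087 m²)(5.08×10^10) = 9.38×10^-3 A.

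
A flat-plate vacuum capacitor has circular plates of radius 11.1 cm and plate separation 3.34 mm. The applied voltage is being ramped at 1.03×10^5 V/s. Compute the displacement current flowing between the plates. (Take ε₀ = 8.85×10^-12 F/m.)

E = V/d so dE/dt = (dV/dt)/d = 3.084×10^7 V/(m·s), and I_d = ε₀ A dE/dt = (8.85×10^-12)(0.03871)(3.084×10^7) = 1.06×10^-5 A.

1.06×10^-5 A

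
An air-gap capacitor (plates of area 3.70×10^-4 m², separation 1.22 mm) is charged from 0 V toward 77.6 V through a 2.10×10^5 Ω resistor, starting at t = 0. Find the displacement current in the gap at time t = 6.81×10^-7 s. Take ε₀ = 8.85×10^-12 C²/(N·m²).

With C = ε₀A/d = (8.85×10^-12)(3.70×10^-4)/(1.22×10^-3) = 2.684×10^-12 F, the time constant is τ = RC = 5.636×10^-7 s, so t/τ = 1.208 and e^(−t/τ) = 0.2988.
I_d = I_cond = (V₀/R) e^(−t/τ) = (3.695×10^-4)(0.2988) = 1.10×10^-4 A.

1.10×10^-4 A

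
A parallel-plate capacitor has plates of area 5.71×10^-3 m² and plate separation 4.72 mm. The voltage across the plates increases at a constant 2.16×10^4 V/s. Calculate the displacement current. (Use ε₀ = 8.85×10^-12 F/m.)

2.31×10^-7 A

E = V/d so dE/dt = (dV/dt)/d = 4.576×10^6 V/(m·s), and I_d = ε₀ A dE/dt = (8.85×10^-12)(5.71×10^-3)(4.576×10^6) = 2.31×10^-7 A.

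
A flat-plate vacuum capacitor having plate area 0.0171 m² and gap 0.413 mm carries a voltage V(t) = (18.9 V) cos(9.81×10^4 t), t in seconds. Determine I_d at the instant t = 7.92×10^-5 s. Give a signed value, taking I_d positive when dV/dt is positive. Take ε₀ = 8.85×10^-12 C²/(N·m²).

dE/dt = (V₀ω/d)·−sin(ωt) with ωt = 7.76952 rad: (18.9)(9.81×10^4)(-0.9964)/(4.13×10^-4) = -4.473×10^9 V/(m·s).
I_d = ε₀ A dE/dt = (8.85×10^-12)(0.0171)(-4.473×10^9) = -6.77×10^-4 A.

-6.77×10^-4 A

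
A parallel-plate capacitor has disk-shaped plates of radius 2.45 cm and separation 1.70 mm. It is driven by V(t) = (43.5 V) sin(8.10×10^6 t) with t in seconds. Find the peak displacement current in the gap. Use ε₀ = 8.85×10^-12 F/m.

(dE/dt)_max = V₀ω/d = 2.073×10^11 V/(m·s); ω = 8.10×10^6 rad/s.
I_d,max = ε₀ A (dE/dt)_max = (8.85×10^-12)(1.886×10^-3)(2.073×10^11) = 3.46×10^-3 A.

3.46×10^-3 A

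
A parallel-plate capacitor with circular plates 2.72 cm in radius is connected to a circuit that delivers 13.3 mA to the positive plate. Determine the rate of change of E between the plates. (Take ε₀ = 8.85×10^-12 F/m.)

Charge continuity gives I_d = I = 0.0133 A between the plates.
Since I_d = ε₀ A dE/dt, dE/dt = I_d/(ε₀A) = (0.0133)/((8.85×10^-12)(2.324×10^-3)) = 6.47×10^11 V/(m·s).

6.47×10^11 V/(m·s)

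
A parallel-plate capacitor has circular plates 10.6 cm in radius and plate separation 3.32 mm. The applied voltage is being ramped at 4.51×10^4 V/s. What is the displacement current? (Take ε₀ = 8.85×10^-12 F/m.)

4.24×10^-6 A

The field between the plates is E = V/d, so dE/dt = (4.51×10^4)/(3.32×10^-3 m) = 1.358×10^7 V/(m·s).
I_d = ε₀ A (dE/dt) = (8.85×10^-12)(0.03530)(1.358×10^7) = 4.24×10^-6 A.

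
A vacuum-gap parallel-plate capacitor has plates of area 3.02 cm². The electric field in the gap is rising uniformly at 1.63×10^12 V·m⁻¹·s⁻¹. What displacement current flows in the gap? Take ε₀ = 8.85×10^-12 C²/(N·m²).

4.36×10^-3 A

The displacement current is ε₀ times dΦ_E/dt = ε₀ A dE/dt = (8.85×10^-12)(3.02×10^-4)(1.63×10^12) = 4.36×10^-3 A.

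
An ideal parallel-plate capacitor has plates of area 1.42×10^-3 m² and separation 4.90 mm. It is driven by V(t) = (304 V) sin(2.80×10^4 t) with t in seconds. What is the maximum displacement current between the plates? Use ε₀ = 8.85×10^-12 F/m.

2.18×10^-5 A

C = ε₀A/d = (8.85×10^-12)(1.42×10^-3)/(4.90×10^-3) = 2.565×10^-12 F; ω = 2.80×10^4 rad/s.
I_d = C dV/dt, so |I_d|_max = C V₀ ω = (2.565×10^-12)(304)(2.80×10^4) = 2.18×10^-5 A.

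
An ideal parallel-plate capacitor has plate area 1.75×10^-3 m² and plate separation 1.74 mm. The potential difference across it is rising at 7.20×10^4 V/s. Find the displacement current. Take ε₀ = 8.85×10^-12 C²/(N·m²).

The field between the plates is E = V/d, so dE/dt = (7.20×10^4)/(1.74×10^-3 m) = 4.138×10^7 V/(m·s).
I_d = ε₀ A (dE/dt) = (8.85×10^-12)(1.75×10^-3)(4.138×10^7) = 6.41×10^-7 A.

6.41×10^-7 A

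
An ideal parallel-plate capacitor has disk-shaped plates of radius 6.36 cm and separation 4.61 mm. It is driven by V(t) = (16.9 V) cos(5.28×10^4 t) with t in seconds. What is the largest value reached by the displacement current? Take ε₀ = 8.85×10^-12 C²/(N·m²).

2.18×10^-5 A

(dE/dt)_max = V₀ω/d = 1.936×10^8 V/(m·s); ω = 5.28×10^4 rad/s.
I_d,max = ε₀ A (dE/dt)_max = (8.85×10^-12)(0.01271)(1.936×10^8) = 2.18×10^-5 A.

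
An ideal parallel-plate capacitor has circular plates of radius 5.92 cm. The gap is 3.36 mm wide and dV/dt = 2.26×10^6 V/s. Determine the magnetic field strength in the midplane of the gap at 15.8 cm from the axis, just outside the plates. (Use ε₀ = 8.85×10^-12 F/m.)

I_d = C dV/dt with C = ε₀πR²/d = 2.900×10^-11 F, so I_d = (2.900×10^-11)(2.26×10^6) = 6.554×10^-5 A.
Outside the plates the loop encloses all of I_d, so B·2πr = μ₀ I_d and B = 8.30×10^-11 T.

8.30×10^-11 T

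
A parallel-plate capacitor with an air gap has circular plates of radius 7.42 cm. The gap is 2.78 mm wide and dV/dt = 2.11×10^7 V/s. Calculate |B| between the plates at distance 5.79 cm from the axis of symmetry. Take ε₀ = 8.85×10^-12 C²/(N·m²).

dE/dt = (dV/dt)/d = 7.590×10^9 V/(m·s); I_d = ε₀(πR²)(dE/dt) = (8.85×10^-12)(0.01730)(7.590×10^9) = 1.162×10^-3 A.
An Ampèrian loop of radius r encloses a fraction (r/R)² of I_d. Then B·2πr = μ₀ I_d (r/R)², giving B = μ₀ I_d r/(2πR²) = 2.44×10^-9 T.

2.44×10^-9 T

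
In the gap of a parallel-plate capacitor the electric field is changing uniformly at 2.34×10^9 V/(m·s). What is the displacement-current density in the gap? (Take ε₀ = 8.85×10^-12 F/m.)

J_d = ε₀ dE/dt = (8.85×10^-12)(2.34×10^9) = 0.0207 A/m².

0.0207 A/m²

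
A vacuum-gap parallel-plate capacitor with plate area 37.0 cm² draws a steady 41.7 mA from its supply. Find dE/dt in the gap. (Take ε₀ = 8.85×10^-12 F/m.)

1.27×10^12 V/(m·s)

By continuity, I_d in the gap equals the 41.7 mA flowing in the wire.
Since I_d = ε₀ A dE/dt, dE/dt = I_d/(ε₀A) = (0.0417)/((8.85×10^-12)(3.70×10^-3)) = 1.27×10^12 V/(m·s).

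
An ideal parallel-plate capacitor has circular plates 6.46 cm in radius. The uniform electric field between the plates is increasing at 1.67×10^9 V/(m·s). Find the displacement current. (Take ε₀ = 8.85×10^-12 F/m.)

1.94×10^-4 A

I_d = ε₀ A (dE/dt) = (8.85×10^-12)(0.01311 m²)(1.67×10^9) = 1.94×10^-4 A.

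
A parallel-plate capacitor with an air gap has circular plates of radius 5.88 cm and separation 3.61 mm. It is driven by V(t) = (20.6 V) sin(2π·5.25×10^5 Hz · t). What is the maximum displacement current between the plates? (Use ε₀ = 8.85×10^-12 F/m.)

The displacement current equals the conduction current C dV/dt, which peaks at C V₀ ω.
With C = ε₀A/d = (8.85×10^-12)(0.01086)/(3.61×10^-3) = 2.662×10^-11 F and ω = 2πf = 3.299×10^6 rad/s, I_d,max = (2.662×10^-11)(20.6)(3.299×10^6) = 1.81×10^-3 A.

1.81×10^-3 A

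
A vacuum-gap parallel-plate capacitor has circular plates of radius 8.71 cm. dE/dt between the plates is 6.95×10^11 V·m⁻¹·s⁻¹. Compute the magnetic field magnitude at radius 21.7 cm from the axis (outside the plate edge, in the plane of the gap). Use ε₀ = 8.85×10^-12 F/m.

1.35×10^-7 T

Total displacement current: I_d = ε₀(πR²)(dE/dt) = (8.85×10^-12)(0.02383)(6.95×10^11) = 0.1466 A.
For r ≥ R the full I_d is enclosed: B = μ₀ I_d/(2πr) = (4π×10^-7)(0.1466)/(2π·0.217) = 1.35×10^-7 T.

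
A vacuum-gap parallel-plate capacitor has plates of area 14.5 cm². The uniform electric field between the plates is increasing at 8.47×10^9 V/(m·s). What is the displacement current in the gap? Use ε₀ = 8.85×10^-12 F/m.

The displacement current is ε₀ times dΦ_E/dt = ε₀ A dE/dt = (8.85×10^-12)(1.45×10^-3)(8.47×10^9) = 1.09×10^-4 A.

1.09×10^-4 A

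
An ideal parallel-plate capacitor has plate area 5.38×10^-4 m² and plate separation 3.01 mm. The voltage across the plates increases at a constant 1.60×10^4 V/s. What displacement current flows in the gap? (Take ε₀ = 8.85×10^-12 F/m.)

2.53×10^-8 A

The field between the plates is E = V/d, so dE/dt = (1.60×10^4)/(3.01×10^-3 m) = 5.316×10^6 V/(m·s).
I_d = ε₀ A (dE/dt) = (8.85×10^-12)(5.38×10^-4)(5.316×10^6) = 2.53×10^-8 A.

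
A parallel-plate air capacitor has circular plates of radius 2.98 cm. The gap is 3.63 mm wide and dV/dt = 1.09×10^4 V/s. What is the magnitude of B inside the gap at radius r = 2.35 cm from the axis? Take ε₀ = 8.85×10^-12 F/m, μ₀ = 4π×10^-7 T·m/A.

With E = V/d, dE/dt = 3.003×10^6 V/(m·s) and πR² = 2.790×10^-3 m², giving I_d = ε₀ πR² dE/dt = 7.415×10^-8 A.
An Ampèrian loop of radius r encloses a fraction (r/R)² of I_d. Then B·2πr = μ₀ I_d (r/R)², giving B = μ₀ I_d r/(2πR²) = 3.92×10^-13 T.

3.92×10^-13 T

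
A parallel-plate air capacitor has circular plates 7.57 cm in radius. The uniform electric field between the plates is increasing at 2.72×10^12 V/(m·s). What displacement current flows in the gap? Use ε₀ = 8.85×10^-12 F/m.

I_d = ε₀ A (dE/dt) = (8.85×10^-12)(0.01800 m²)(2.72×10^12) = 0.433 A.

0.433 A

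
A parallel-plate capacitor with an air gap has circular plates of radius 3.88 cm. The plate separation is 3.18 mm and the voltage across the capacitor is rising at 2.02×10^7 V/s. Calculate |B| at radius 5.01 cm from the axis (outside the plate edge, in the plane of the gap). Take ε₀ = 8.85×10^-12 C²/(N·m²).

1.06×10^-9 T

With E = V/d, dE/dt = 6.352×10^9 V/(m·s) and πR² = 4.729×10^-3 m², giving I_d = ε₀ πR² dE/dt = 2.658×10^-4 A.
For r ≥ R the full I_d is enclosed: B = μ₀ I_d/(2πr) = (4π×10^-7)(2.658×10^-4)/(2π·0.0501) = 1.06×10^-9 T.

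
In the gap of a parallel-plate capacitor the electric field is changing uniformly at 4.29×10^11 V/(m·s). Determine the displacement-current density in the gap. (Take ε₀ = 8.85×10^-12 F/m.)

J_d = ε₀ ∂E/∂t, so J_d = 3.80 A/m².

3.80 A/m²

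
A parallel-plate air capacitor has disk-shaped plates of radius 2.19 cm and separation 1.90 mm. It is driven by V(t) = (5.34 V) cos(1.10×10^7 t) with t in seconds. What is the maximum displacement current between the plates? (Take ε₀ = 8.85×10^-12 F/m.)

4.12×10^-4 A

C = ε₀A/d = (8.85×10^-12)(1.507×10^-3)/(1.90×10^-3) = 7.019×10^-12 F; ω = 1.10×10^7 rad/s.
I_d = C dV/dt, so |I_d|_max = C V₀ ω = (7.019×10^-12)(5.34)(1.10×10^7) = 4.12×10^-4 A.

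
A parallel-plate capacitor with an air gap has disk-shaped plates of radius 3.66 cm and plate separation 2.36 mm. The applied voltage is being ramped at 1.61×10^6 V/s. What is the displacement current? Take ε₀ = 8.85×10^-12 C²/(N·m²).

2.54×10^-5 A

C = ε₀A/d = (8.85×10^-12)(4.208×10^-3)/(2.36×10^-3) = 1.578×10^-11 F.
I_d = C dV/dt = (1.578×10^-11)(1.61×10^6) = 2.54×10^-5 A.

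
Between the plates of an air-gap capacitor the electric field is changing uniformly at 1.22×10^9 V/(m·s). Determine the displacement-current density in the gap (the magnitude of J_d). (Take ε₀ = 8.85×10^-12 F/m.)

The displacement-current density is ε₀ ∂E/∂t = (8.85×10^-12)(1.22×10^9) = 0.0108 A/m².

0.0108 A/m²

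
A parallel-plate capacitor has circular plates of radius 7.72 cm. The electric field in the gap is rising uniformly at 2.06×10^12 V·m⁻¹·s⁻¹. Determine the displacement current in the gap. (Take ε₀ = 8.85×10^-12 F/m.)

The displacement current is ε₀ times dΦ_E/dt = ε₀ A dE/dt = (8.85×10^-12)(0.01872)(2.06×10^12) = 0.341 A.

0.341 A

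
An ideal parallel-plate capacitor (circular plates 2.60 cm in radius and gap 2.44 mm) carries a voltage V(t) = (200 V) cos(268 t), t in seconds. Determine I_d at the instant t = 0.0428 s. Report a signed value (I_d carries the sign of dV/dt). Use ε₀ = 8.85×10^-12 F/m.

C = ε₀A/d = (8.85×10^-12)(2.124×10^-3)/(2.44×10^-3) = 7.704×10^-12 F. dV/dt = V₀ω·−sin(ωt); at ωt = 11.4704 rad this factor is 0.8894.
I_d = C dV/dt = (7.704×10^-12)(200)(268)(0.8894) = 3.67×10^-7 A.

3.67×10^-7 A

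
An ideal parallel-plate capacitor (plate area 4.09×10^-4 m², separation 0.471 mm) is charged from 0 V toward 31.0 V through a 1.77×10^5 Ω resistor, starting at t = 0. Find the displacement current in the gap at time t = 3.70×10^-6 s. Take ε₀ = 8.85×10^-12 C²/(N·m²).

1.15×10^-5 A

C = ε₀A/d = (8.85×10^-12)(4.09×10^-4)/(4.71×10^-4) = 7.685×10^-12 F, so τ = RC = 1.360×10^-6 s.
The conduction current is I(t) = (V₀/R) e^(−t/τ), and the displacement current between the plates equals it.
t/τ = 2.721; I_d = (31.0/1.77×10^5) · e^(−2.721) = (1.751×10^-4)(0.06581) = 1.15×10^-5 A.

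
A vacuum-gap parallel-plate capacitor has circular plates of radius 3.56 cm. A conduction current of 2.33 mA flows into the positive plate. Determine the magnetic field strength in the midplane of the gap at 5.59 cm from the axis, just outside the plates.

Between the plates the displacement current equals the wire current: I_d = 2.33 mA = 2.33×10^-3 A.
With r > R the enclosed displacement current is the full I_d; B = μ₀ I_d / (2πr) = 8.34×10^-9 T.

8.34×10^-9 T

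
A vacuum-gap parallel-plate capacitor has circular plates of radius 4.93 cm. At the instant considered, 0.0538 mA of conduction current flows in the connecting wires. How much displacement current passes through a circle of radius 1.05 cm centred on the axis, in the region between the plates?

By continuity the displacement current in the gap matches the conduction current: I_d = 5.38×10^-5 A.
Since J_d is uniform, the enclosed fraction is (r/R)² = 0.04536, giving I_d,enc = 2.44×10^-6 A.

2.44×10^-6 A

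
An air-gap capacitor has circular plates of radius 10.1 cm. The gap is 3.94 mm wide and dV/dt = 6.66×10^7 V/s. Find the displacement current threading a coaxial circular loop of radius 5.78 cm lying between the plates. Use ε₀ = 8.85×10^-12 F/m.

I_d = C dV/dt with C = ε₀πR²/d = 7.199×10^-11 F, so I_d = (7.199×10^-11)(6.66×10^7) = 4.795×10^-3 A.
Since J_d is uniform, the enclosed fraction is (r/R)² = 0.3275, giving I_d,enc = 1.57×10^-3 A.

1.57×10^-3 A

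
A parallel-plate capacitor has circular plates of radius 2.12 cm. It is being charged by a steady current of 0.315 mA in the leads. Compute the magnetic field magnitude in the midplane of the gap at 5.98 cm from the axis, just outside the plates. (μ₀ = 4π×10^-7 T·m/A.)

By continuity the displacement current in the gap matches the conduction current: I_d = 3.15×10^-4 A.
For r ≥ R the full I_d is enclosed: B = μ₀ I_d/(2πr) = (4π×10^-7)(3.15×10^-4)/(2π·0.0598) = 1.05×10^-9 T.

1.05×10^-9 T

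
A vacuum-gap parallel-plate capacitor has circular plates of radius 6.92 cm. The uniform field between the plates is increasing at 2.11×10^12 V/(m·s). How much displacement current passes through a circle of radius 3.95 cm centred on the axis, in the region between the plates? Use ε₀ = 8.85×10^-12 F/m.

I_d = ε₀ dΦ_E/dt = ε₀ πR² (dE/dt) = (8.85×10^-12)(0.01504)(2.11×10^12) = 0.2808 A through the full plate area.
The field is uniform, so I_d,enc = I_d (r/R)² = (0.2808)(3.95/6.92)² = 0.0915 A.

0.0915 A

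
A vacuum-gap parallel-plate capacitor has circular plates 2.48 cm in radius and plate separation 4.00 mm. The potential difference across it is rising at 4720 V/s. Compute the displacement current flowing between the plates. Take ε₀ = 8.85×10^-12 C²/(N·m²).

E = V/d so dE/dt = (dV/dt)/d = 1.180×10^6 V/(m·s), and I_d = ε₀ A dE/dt = (8.85×10^-12)(1.932×10^-3)(1.180×10^6) = 2.02×10^-8 A.

2.02×10^-8 A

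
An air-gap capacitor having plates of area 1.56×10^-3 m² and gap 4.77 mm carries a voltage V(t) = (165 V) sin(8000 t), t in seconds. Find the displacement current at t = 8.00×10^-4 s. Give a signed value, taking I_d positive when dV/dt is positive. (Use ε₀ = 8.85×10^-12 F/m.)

3.79×10^-6 A

dE/dt = (V₀ω/d)·cos(ωt) with ωt = 6.4 rad: (165)(8000)(0.9932)/(4.77×10^-3) = 2.748×10^8 V/(m·s).
I_d = ε₀ A dE/dt = (8.85×10^-12)(1.56×10^-3)(2.748×10^8) = 3.79×10^-6 A.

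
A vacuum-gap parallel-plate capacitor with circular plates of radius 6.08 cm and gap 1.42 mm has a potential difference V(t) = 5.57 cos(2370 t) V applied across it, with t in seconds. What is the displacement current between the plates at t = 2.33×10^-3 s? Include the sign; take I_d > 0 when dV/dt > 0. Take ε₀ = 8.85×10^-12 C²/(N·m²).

6.59×10^-7 A

C = ε₀A/d = (8.85×10^-12)(0.01161)/(1.42×10^-3) = 7.236×10^-11 F. dV/dt = V₀ω·−sin(ωt); at ωt = 5.5221 rad this factor is 0.6897.
I_d = C dV/dt = (7.236×10^-11)(5.57)(2370)(0.6897) = 6.59×10^-7 A.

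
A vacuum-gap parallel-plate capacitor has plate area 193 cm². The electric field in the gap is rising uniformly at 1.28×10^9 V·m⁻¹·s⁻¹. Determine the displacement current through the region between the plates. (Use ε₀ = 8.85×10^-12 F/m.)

2.19×10^-4 A

With a uniform field, Φ_E = EA, so I_d = ε₀ A dE/dt = 2.19×10^-4 A.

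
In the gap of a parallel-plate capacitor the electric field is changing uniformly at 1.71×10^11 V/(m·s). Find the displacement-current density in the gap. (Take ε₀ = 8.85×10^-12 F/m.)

J_d = ε₀ dE/dt = (8.85×10^-12)(1.71×10^11) = 1.51 A/m².

1.51 A/m²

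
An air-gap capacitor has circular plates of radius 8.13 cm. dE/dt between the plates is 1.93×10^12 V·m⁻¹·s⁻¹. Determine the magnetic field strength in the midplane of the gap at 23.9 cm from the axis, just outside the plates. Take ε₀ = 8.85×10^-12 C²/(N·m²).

2.97×10^-7 T

Through the whole plate area (πR² = 0.02076 m²), I_d = ε₀ πR² dE/dt = 0.3546 A.
Outside the plates the loop encloses all of I_d, so B·2πr = μ₀ I_d and B = 2.97×10^-7 T.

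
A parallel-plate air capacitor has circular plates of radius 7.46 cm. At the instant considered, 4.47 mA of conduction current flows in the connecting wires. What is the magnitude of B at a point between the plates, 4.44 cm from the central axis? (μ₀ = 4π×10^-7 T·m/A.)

By continuity the displacement current in the gap matches the conduction current: I_d = 4.47×10^-3 A.
An Ampèrian loop of radius r encloses a fraction (r/R)² of I_d. Then B·2πr = μ₀ I_d (r/R)², giving B = μ₀ I_d r/(2πR²) = 7.13×10^-9 T.

7.13×10^-9 T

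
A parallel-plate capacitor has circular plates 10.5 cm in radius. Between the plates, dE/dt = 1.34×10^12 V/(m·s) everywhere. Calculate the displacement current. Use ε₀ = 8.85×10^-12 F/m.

0.411 A

With a uniform field, Φ_E = EA, so I_d = ε₀ A dE/dt = 0.411 A.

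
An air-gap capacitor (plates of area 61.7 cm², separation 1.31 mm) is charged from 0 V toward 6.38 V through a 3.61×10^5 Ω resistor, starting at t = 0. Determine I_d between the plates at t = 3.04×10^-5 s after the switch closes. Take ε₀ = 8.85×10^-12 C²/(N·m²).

With C = ε₀A/d = (8.85×10^-12)(6.17×10^-3)/(1.31×10^-3) = 4.168×10^-11 F, the time constant is τ = RC = 1.505×10^-5 s, so t/τ = 2.020 and e^(−t/τ) = 0.1327.
I_d = I_cond = (V₀/R) e^(−t/τ) = (1.767×10^-5)(0.1327) = 2.34×10^-6 A.

2.34×10^-6 A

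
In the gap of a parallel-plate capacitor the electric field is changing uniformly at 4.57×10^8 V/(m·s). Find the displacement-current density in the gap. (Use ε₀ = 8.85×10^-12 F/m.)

4.04×10^-3 A/m²

J_d = ε₀ ∂E/∂t, so J_d = 4.04×10^-3 A/m².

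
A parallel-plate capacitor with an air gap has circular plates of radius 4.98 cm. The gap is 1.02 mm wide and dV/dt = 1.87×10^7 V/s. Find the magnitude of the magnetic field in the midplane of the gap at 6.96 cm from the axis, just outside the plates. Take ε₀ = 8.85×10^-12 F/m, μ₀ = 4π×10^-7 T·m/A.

With E = V/d, dE/dt = 1.833×10^10 V/(m·s) and πR² = 7.791×10^-3 m², giving I_d = ε₀ πR² dE/dt = 1.264×10^-3 A.
With r > R the enclosed displacement current is the full I_d; B = μ₀ I_d / (2πr) = 3.63×10^-9 T.

3.63×10^-9 T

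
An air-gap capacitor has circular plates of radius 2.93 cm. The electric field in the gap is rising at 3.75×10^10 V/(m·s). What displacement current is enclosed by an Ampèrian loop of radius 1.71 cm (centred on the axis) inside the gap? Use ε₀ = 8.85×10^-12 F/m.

Total displacement current: I_d = ε₀(πR²)(dE/dt) = (8.85×10^-12)(2.697×10^-3)(3.75×10^10) = 8.951×10^-4 A.
The field is uniform, so I_d,enc = I_d (r/R)² = (8.951×10^-4)(1.71/2.93)² = 3.05×10^-4 A.

3.05×10^-4 A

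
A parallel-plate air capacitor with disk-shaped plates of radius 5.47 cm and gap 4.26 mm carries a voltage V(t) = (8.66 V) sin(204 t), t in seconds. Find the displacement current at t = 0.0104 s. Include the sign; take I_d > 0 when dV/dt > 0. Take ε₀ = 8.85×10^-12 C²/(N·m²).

-1.81×10^-8 A

dE/dt = (V₀ω/d)·cos(ωt) with ωt = 2.1216 rad: (8.66)(204)(-0.5234)/(4.26×10^-3) = -2.171×10^5 V/(m·s).
I_d = ε₀ A dE/dt = (8.85×10^-12)(9.400×10^-3)(-2.171×10^5) = -1.81×10^-8 A.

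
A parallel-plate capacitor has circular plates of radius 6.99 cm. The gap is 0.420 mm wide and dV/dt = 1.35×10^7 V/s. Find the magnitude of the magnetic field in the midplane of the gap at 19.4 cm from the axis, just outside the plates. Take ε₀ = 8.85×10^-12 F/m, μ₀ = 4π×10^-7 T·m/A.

dE/dt = (dV/dt)/d = 3.214×10^10 V/(m·s); I_d = ε₀(πR²)(dE/dt) = (8.85×10^-12)(0.01535)(3.214×10^10) = 4.366×10^-3 A.
For r ≥ R the full I_d is enclosed: B = μ₀ I_d/(2πr) = (4π×10^-7)(4.366×10^-3)/(2π·0.194) = 4.50×10^-9 T.

4.50×10^-9 T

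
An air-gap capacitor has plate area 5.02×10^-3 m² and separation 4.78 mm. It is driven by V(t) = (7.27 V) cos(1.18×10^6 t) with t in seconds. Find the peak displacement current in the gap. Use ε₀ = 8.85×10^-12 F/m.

C = ε₀A/d = (8.85×10^-12)(5.02×10^-3)/(4.78×10^-3) = 9.294×10^-12 F; ω = 1.18×10^6 rad/s.
I_d = C dV/dt, so |I_d|_max = C V₀ ω = (9.294×10^-12)(7.27)(1.18×10^6) = 7.97×10^-5 A.

7.97×10^-5 A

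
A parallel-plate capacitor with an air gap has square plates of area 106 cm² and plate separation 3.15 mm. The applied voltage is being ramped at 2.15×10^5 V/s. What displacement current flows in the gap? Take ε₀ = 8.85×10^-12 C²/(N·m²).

6.40×10^-6 A

C = ε₀A/d = (8.85×10^-12)(0.0106)/(3.15×10^-3) = 2.978×10^-11 F.
I_d = C dV/dt = (2.978×10^-11)(2.15×10^5) = 6.40×10^-6 A.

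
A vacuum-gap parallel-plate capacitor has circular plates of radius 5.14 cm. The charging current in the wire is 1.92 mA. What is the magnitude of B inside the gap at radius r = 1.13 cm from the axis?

Between the plates the displacement current equals the wire current: I_d = 1.92 mA = 1.92×10^-3 A.
An Ampèrian loop of radius r encloses a fraction (r/R)² of I_d. Then B·2πr = μ₀ I_d (r/R)², giving B = μ₀ I_d r/(2πR²) = 1.64×10^-9 T.

1.64×10^-9 T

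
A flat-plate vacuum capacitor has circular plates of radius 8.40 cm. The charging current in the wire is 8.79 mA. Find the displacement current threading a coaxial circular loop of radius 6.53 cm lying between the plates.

5.31×10^-3 A

No conduction current crosses the gap, so I_d there equals the 8.79×10^-3 A in the leads.
Through an area πr² the displacement current is I_d·(πr²/πR²) = I_d (r/R)² = 5.31×10^-3 A.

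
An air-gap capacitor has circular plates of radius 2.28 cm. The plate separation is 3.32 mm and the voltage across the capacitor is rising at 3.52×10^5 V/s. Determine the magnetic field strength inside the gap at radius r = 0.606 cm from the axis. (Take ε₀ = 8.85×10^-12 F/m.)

dE/dt = (dV/dt)/d = 1.060×10^8 V/(m·s); I_d = ε₀(πR²)(dE/dt) = (8.85×10^-12)(1.633×10^-3)(1.060×10^8) = 1.532×10^-6 A.
∮B·dl = μ₀ I_d,enc with I_d,enc = I_d r²/R² = 1.082×10^-7 A; so B = μ₀ I_d,enc/(2πr) = 3.57×10^-12 T.

3.57×10^-12 T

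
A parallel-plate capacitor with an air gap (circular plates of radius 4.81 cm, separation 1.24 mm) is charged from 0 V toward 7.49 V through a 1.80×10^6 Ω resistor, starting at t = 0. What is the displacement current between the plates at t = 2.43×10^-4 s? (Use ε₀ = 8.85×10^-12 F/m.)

With C = ε₀A/d = (8.85×10^-12)(7.268×10^-3)/(1.24×10^-3) = 5.187×10^-11 F, the time constant is τ = RC = 9.337×10^-5 s, so t/τ = 2.603 and e^(−t/τ) = 0.07405.
I_d = I_cond = (V₀/R) e^(−t/τ) = (4.161×10^-6)(0.07405) = 3.08×10^-7 A.

3.08×10^-7 A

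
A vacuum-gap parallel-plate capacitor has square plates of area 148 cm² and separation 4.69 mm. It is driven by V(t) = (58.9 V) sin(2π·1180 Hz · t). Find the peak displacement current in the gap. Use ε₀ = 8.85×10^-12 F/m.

C = ε₀A/d = (8.85×10^-12)(0.0148)/(4.69×10^-3) = 2.793×10^-11 F; ω = 2πf = 7414 rad/s.
I_d = C dV/dt, so |I_d|_max = C V₀ ω = (2.793×10^-11)(58.9)(7414) = 1.22×10^-5 A.

1.22×10^-5 A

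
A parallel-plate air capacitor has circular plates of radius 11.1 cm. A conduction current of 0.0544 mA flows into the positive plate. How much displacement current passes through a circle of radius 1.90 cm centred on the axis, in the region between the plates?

1.59×10^-6 A

By continuity the displacement current in the gap matches the conduction current: I_d = 5.44×10^-5 A.
The field is uniform, so I_d,enc = I_d (r/R)² = (5.44×10^-5)(1.90/11.1)² = 1.59×10^-6 A.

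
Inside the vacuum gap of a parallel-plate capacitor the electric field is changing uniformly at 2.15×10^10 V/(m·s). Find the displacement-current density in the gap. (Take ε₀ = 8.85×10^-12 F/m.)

J_d = ε₀ ∂E/∂t, so J_d = 0.190 A/m².

0.190 A/m²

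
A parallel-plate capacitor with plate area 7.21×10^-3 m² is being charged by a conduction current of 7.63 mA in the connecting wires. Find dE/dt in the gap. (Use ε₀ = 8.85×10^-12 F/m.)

The displacement current between the plates equals the conduction current, I_d = 7.63 mA.
Inverting I_d = ε₀ A dE/dt gives dE/dt = 7.63×10^-3 / (8.85×10^-12 · 7.21×10^-3) = 1.20×10^11 V/(m·s).

1.20×10^11 V/(m·s)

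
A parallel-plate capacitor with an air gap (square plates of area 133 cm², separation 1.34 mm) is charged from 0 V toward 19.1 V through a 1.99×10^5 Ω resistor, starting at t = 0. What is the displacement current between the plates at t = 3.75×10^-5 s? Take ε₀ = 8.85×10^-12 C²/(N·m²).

C = ε₀A/d = (8.85×10^-12)(0.0133)/(1.34×10^-3) = 8.784×10^-11 F and τ = RC = 1.748×10^-5 s. I_d in the gap equals the RC charging current.
I_d(t) = (V₀/R) e^(−t/τ) = 9.598×10^-5 · e^(−2.145) = 1.12×10^-5 A.

1.12×10^-5 A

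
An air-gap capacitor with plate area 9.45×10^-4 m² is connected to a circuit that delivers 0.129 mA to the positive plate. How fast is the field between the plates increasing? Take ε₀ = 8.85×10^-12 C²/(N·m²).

1.54×10^10 V/(m·s)

By continuity, I_d in the gap equals the 0.129 mA flowing in the wire.
Inverting I_d = ε₀ A dE/dt gives dE/dt = 1.29×10^-4 / (8.85×10^-12 · 9.45×10^-4) = 1.54×10^10 V/(m·s).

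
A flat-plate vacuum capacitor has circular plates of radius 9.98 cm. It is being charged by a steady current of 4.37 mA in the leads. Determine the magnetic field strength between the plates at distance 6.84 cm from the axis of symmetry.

By continuity the displacement current in the gap matches the conduction current: I_d = 4.37×10^-3 A.
For r < R the Ampère–Maxwell law gives B(2πr) = μ₀ I_d (r²/R²), so B = μ₀ I_d r/(2πR²) = (4π×10^-7)(4.37×10^-3)(0.0684)/(2π·0.0998²) = 6.00×10^-9 T.

6.00×10^-9 T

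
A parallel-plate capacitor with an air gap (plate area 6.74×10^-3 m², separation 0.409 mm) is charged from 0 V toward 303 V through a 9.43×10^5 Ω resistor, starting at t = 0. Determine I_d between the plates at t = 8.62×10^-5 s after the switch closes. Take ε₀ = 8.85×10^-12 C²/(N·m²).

C = ε₀A/d = (8.85×10^-12)(6.74×10^-3)/(4.09×10^-4) = 1.458×10^-10 F, so τ = RC = 1.375×10^-4 s.
The conduction current is I(t) = (V₀/R) e^(−t/τ), and the displacement current between the plates equals it.
t/τ = 0.6269; I_d = (303/9.43×10^5) · e^(−0.6269) = (3.213×10^-4)(0.5342) = 1.72×10^-4 A.

1.72×10^-4 A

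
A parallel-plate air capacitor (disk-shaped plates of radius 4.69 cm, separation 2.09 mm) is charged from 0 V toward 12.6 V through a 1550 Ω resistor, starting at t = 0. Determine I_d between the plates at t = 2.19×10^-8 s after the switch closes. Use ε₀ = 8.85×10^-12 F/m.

C = ε₀A/d = (8.85×10^-12)(6.910×10^-3)/(2.09×10^-3) = 2.926×10^-11 F, so τ = RC = 4.535×10^-8 s.
The conduction current is I(t) = (V₀/R) e^(−t/τ), and the displacement current between the plates equals it.
t/τ = 0.4829; I_d = (12.6/1550) · e^(−0.4829) = (8.129×10^-3)(0.6170) = 5.02×10^-3 A.

5.02×10^-3 A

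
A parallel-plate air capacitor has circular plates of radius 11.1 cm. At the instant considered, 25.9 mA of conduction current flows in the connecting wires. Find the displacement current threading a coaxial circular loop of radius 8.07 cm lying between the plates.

0.0137 A

No conduction current crosses the gap, so I_d there equals the 0.0259 A in the leads.
The field is uniform, so I_d,enc = I_d (r/R)² = (0.0259)(8.07/11.1)² = 0.0137 A.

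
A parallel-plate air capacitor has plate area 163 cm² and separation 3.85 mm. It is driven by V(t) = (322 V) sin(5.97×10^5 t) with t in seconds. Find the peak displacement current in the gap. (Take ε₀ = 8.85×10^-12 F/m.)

7.20×10^-3 A

The displacement current equals the conduction current C dV/dt, which peaks at C V₀ ω.
With C = ε₀A/d = (8.85×10^-12)(0.0163)/(3.85×10^-3) = 3.747×10^-11 F and ω = 5.97×10^5 rad/s, I_d,max = (3.747×10^-11)(322)(5.97×10^5) = 7.20×10^-3 A.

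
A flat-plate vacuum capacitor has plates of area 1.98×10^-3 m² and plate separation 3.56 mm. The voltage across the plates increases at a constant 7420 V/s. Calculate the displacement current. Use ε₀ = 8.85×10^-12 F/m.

3.65×10^-8 A

The field between the plates is E = V/d, so dE/dt = (7420)/(3.56×10^-3 m) = 2.084×10^6 V/(m·s).
I_d = ε₀ A (dE/dt) = (8.85×10^-12)(1.98×10^-3)(2.084×10^6) = 3.65×10^-8 A.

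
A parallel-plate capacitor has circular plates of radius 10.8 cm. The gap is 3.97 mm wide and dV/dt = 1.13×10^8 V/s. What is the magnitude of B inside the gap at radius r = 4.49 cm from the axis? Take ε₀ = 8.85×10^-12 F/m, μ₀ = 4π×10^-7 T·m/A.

7.11×10^-9 T

With E = V/d, dE/dt = 2.846×10^10 V/(m·s) and πR² = 0.03664 m², giving I_d = ε₀ πR² dE/dt = 9.229×10^-3 A.
An Ampèrian loop of radius r encloses a fraction (r/R)² of I_d. Then B·2πr = μ₀ I_d (r/R)², giving B = μ₀ I_d r/(2πR²) = 7.11×10^-9 T.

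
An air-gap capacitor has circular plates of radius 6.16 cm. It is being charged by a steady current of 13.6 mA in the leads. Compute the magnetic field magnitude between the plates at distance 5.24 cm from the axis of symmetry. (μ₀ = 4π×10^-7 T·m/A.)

By continuity the displacement current in the gap matches the conduction current: I_d = 0.0136 A.
An Ampèrian loop of radius r encloses a fraction (r/R)² of I_d. Then B·2πr = μ₀ I_d (r/R)², giving B = μ₀ I_d r/(2πR²) = 3.76×10^-8 T.

3.76×10^-8 T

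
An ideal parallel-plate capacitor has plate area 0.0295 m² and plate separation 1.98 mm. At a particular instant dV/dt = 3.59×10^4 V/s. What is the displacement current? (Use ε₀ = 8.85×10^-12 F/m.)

4.73×10^-6 A

The field between the plates is E = V/d, so dE/dt = (3.59×10^4)/(1.98×10^-3 m) = 1.813×10^7 V/(m·s).
I_d = ε₀ A (dE/dt) = (8.85×10^-12)(0.0295)(1.813×10^7) = 4.73×10^-6 A.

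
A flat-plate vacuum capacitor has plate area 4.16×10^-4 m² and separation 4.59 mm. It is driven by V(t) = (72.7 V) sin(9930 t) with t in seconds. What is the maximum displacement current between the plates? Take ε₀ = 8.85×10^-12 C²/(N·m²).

The displacement current equals the conduction current C dV/dt, which peaks at C V₀ ω.
With C = ε₀A/d = (8.85×10^-12)(4.16×10^-4)/(4.59×10^-3) = 8.021×10^-13 F and ω = 9930 rad/s, I_d,max = (8.021×10^-13)(72.7)(9930) = 5.79×10^-7 A.

5.79×10^-7 A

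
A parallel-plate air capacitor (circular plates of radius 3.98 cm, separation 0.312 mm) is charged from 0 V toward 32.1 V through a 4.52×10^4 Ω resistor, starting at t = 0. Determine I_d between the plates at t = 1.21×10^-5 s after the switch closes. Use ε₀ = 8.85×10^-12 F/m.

With C = ε₀A/d = (8.85×10^-12)(4.976×10^-3)/(3.12×10^-4) = 1.411×10^-10 F, the time constant is τ = RC = 6.378×10^-6 s, so t/τ = 1.897 and e^(−t/τ) = 0.1500.
I_d = I_cond = (V₀/R) e^(−t/τ) = (7.102×10^-4)(0.1500) = 1.07×10^-4 A.

1.07×10^-4 A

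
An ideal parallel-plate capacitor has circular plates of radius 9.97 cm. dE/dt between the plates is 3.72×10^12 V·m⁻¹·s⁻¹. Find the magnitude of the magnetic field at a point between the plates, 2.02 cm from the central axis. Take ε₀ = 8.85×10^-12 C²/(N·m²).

4.18×10^-7 T

Through the whole plate area (πR² = 0.03123 m²), I_d = ε₀ πR² dE/dt = 1.028 A.
An Ampèrian loop of radius r encloses a fraction (r/R)² of I_d. Then B·2πr = μ₀ I_d (r/R)², giving B = μ₀ I_d r/(2πR²) = 4.18×10^-7 T.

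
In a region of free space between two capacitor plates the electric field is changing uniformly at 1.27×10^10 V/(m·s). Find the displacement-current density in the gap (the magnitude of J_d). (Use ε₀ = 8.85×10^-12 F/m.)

J_d = ε₀ ∂E/∂t, so J_d = 0.112 A/m².

0.112 A/m²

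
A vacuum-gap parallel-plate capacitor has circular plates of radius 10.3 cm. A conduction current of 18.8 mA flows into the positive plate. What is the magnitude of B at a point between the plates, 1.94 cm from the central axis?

Between the plates the displacement current equals the wire current: I_d = 18.8 mA = 0.0188 A.
An Ampèrian loop of radius r encloses a fraction (r/R)² of I_d. Then B·2πr = μ₀ I_d (r/R)², giving B = μ₀ I_d r/(2πR²) = 6.88×10^-9 T.

6.88×10^-9 T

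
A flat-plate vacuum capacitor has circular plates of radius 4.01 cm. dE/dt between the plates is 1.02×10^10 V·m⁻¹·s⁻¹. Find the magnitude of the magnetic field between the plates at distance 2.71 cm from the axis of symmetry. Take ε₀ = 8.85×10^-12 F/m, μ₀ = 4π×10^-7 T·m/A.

I_d = ε₀ dΦ_E/dt = ε₀ πR² (dE/dt) = (8.85×10^-12)(5.052×10^-3)(1.02×10^10) = 4.560×10^-4 A through the full plate area.
∮B·dl = μ₀ I_d,enc with I_d,enc = I_d r²/R² = 2.083×10^-4 A; so B = μ₀ I_d,enc/(2πr) = 1.54×10^-9 T.

1.54×10^-9 T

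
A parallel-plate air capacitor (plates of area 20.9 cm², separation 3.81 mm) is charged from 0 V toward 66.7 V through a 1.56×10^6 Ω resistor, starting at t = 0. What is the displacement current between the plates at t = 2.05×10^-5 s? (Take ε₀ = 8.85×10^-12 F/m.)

C = ε₀A/d = (8.85×10^-12)(2.09×10^-3)/(3.81×10^-3) = 4.855×10^-12 F and τ = RC = 7.574×10^-6 s. I_d in the gap equals the RC charging current.
I_d(t) = (V₀/R) e^(−t/τ) = 4.276×10^-5 · e^(−2.707) = 2.85×10^-6 A.

2.85×10^-6 A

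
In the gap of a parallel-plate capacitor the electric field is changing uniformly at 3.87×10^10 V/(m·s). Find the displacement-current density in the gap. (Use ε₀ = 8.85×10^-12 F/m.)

0.342 A/m²

J_d = ε₀ dE/dt = (8.85×10^-12)(3.87×10^10) = 0.342 A/m².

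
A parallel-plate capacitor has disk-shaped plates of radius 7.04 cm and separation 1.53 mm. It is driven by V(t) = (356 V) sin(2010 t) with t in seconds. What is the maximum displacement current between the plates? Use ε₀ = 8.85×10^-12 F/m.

C = ε₀A/d = (8.85×10^-12)(0.01557)/(1.53×10^-3) = 9.006×10^-11 F; ω = 2010 rad/s.
I_d = C dV/dt, so |I_d|_max = C V₀ ω = (9.006×10^-11)(356)(2010) = 6.44×10^-5 A.

6.44×10^-5 A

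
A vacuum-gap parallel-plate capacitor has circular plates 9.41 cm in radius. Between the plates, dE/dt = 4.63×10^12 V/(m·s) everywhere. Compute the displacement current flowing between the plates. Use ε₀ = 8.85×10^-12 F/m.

1.14 A

The displacement current is ε₀ times dΦ_E/dt = ε₀ A dE/dt = (8.85×10^-12)(0.02782)(4.63×10^12) = 1.14 A.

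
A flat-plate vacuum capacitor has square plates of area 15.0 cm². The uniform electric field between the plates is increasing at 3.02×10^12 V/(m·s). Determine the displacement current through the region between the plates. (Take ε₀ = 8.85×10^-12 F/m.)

0.0401 A

With a uniform field, Φ_E = EA, so I_d = ε₀ A dE/dt = 0.0401 A.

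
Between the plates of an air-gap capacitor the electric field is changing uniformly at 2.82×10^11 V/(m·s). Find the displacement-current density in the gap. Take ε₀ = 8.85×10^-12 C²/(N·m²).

J_d = ε₀ dE/dt = (8.85×10^-12)(2.82×10^11) = 2.50 A/m².

2.50 A/m²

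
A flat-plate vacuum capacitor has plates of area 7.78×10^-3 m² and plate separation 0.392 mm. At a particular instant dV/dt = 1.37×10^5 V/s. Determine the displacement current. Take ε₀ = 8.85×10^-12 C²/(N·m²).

C = ε₀A/d = (8.85×10^-12)(7.78×10^-3)/(3.92×10^-4) = 1.756×10^-10 F.
I_d = C dV/dt = (1.756×10^-10)(1.37×10^5) = 2.41×10^-5 A.

2.41×10^-5 A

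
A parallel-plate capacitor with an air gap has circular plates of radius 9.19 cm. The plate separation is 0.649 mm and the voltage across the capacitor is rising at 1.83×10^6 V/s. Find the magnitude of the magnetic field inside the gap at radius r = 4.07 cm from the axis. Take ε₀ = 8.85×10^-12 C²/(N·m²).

6.38×10^-10 T

With E = V/d, dE/dt = 2.820×10^9 V/(m·s) and πR² = 0.02653 m², giving I_d = ε₀ πR² dE/dt = 6.621×10^-4 A.
∮B·dl = μ₀ I_d,enc with I_d,enc = I_d r²/R² = 1.299×10^-4 A; so B = μ₀ I_d,enc/(2πr) = 6.38×10^-10 T.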